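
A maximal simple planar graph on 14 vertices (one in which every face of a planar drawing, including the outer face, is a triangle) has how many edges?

In a plane triangulation 3F = 2E and V − E + F = 2, so E = 3V − 6 = 3·14 − 6 = 36.

36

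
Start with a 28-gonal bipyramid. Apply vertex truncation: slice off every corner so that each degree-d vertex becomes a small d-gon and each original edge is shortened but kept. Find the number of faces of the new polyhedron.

The base solid has V = 30, E = 84, F = 56.
Truncation replaces each original edge-end by a new vertex, so V′ = 2E = 168.
Each original edge survives, and each old vertex of degree d contributes d new edges; summing degrees gives Σd = 2E, so E′ = E + 2E = 3E = 252.
Each original face survives and each original vertex becomes one new face: F′ = F + V = 86.

86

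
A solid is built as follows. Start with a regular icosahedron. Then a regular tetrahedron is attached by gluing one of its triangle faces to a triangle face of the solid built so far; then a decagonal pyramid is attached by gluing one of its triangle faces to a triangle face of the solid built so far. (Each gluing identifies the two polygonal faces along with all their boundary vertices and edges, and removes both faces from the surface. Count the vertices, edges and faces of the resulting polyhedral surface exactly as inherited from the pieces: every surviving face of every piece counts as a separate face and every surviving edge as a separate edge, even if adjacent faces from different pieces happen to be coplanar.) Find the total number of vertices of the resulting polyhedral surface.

A regular icosahedron: V=12, E=30, F=20.
Attach a regular tetrahedron (V=4, E=6, F=4) along a 3-gon: merge 3 vertices and 3 edges, delete both glued faces → V=13, E=33, F=22.
Attach a decagonal pyramid (V=11, E=20, F=11) along a 3-gon: merge 3 vertices and 3 edges, delete both glued faces → V=21, E=50, F=31.
Check: V − E + F = 21 − 50 + 31 = 2.

21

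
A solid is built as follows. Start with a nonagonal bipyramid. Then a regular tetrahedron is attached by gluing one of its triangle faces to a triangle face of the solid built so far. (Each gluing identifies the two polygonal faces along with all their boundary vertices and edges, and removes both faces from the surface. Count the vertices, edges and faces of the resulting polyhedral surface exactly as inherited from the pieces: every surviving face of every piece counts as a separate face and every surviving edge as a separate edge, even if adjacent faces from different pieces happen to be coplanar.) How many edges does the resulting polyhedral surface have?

30

A nonagonal bipyramid: V=11, E=27, F=18.
Attach a regular tetrahedron (V=4, E=6, F=4) along a 3-gon: merge 3 vertices and 3 edges, delete both glued faces → V=12, E=30, F=20.
Check: V − E + F = 12 − 30 + 20 = 2.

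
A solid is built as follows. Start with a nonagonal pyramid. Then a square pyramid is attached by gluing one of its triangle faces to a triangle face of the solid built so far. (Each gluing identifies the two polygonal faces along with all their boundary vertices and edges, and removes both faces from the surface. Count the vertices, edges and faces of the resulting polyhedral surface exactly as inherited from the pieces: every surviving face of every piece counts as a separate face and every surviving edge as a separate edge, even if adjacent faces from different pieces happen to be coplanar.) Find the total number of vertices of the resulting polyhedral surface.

A nonagonal pyramid: V=10, E=18, F=10.
Attach a square pyramid (V=5, E=8, F=5) along a 3-gon: merge 3 vertices and 3 edges, delete both glued faces → V=12, E=23, F=13.
Check: V − E + F = 12 − 23 + 13 = 2.

12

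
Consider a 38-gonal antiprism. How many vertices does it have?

An antiprism on an n-gon has two n-gon caps and 2n triangles: V = 2·38 = 76, E = 4·38 = 152, F = 2·38 + 2 = 78.

76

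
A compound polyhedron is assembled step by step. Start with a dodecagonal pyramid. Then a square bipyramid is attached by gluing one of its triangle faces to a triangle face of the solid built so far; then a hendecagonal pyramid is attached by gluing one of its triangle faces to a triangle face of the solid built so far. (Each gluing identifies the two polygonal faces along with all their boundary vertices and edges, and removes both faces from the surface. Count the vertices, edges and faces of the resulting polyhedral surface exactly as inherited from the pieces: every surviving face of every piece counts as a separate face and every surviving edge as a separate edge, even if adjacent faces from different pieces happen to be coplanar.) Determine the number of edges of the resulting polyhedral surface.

52

A dodecagonal pyramid: V=13, E=24, F=13.
Attach a square bipyramid (V=6, E=12, F=8) along a 3-gon: merge 3 vertices and 3 edges, delete both glued faces → V=16, E=33, F=19.
Attach a hendecagonal pyramid (V=12, E=22, F=12) along a 3-gon: merge 3 vertices and 3 edges, delete both glued faces → V=25, E=52, F=29.
Check: V − E + F = 25 − 52 + 29 = 2.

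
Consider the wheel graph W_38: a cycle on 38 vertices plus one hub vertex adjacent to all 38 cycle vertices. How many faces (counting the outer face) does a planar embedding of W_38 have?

39

W_38 has V = 38 + 1 = 39 vertices and E = 2·38 = 76 edges.
By Euler's formula F = 2 − V + E = 2 − 39 + 76 = 39.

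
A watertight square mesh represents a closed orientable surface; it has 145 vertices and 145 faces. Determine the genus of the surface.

Every face is a square, so 2E = 4·145 = 580, giving E = 290.
χ = V − E + F = 145 − 290 + 145 = 0.
For a closed orientable surface χ = 2 − 2g, so g = (2 − (0))/2 = 1.

1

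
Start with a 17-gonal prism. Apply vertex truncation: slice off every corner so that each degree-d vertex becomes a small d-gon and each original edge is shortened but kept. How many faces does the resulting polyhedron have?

The base solid has V = 34, E = 51, F = 19.
Truncation replaces each original edge-end by a new vertex, so V′ = 2E = 102.
Each original edge survives, and each old vertex of degree d contributes d new edges; summing degrees gives Σd = 2E, so E′ = E + 2E = 3E = 153.
Each original face survives and each original vertex becomes one new face: F′ = F + V = 53.

53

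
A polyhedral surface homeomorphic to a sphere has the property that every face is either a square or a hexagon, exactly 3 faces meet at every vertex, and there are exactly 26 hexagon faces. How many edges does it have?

90

Let x be the number of squares; then F = 26 + x.
Edge–face incidences: 2E = 6·26 + 4·x = 156 + 4x.
Every vertex has degree 3, so 3V = 2E.
Euler: V − E + F = 2 ⇒ (2E)/3 − E + (26 + x) = 2.
Multiply by 6: 2·(2E) − 3·(2E) + 6·(26 + x) = 12, i.e. 156 + 6x − (156 + 4x) = 12.
Collecting terms: 2x = 12, so x = 6.
Then 2E = 156 + 4·6 = 180, so E = 90, V = 2E/3 = 60, F = 26 + 6 = 32.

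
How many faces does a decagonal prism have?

12

A prism on an n-gon has two n-gon bases and n rectangular sides: V = 2·10 = 20, E = 3·10 = 30, F = 10 + 2 = 12.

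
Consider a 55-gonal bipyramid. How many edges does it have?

A bipyramid over an n-gon has 2n triangular faces and n + 2 vertices: V = 55 + 2 = 57, E = 3·55 = 165, F = 2·55 = 110.
Check: V − E + F = 57 − 165 + 110 = 2.

165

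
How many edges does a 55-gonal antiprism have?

An antiprism on an n-gon has two n-gon caps and 2n triangles: V = 2·55 = 110, E = 4·55 = 220, F = 2·55 + 2 = 112.

220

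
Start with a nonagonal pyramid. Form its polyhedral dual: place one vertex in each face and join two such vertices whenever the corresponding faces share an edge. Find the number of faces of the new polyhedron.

The base solid has V = 10, E = 18, F = 10.
The dual swaps V and F and preserves E: V′ = F = 10, E′ = E = 18, F′ = V = 10.

10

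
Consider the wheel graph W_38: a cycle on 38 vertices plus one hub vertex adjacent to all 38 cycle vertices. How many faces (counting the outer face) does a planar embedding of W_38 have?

39

W_38 has V = 38 + 1 = 39 vertices and E = 2·38 = 76 edges.
By Euler's formula F = 2 − V + E = 2 − 39 + 76 = 39.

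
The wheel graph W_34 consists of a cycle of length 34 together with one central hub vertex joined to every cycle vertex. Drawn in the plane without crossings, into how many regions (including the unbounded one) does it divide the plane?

35

W_34 has V = 34 + 1 = 35 vertices and E = 2·34 = 68 edges.
By Euler's formula F = 2 − V + E = 2 − 35 + 68 = 35.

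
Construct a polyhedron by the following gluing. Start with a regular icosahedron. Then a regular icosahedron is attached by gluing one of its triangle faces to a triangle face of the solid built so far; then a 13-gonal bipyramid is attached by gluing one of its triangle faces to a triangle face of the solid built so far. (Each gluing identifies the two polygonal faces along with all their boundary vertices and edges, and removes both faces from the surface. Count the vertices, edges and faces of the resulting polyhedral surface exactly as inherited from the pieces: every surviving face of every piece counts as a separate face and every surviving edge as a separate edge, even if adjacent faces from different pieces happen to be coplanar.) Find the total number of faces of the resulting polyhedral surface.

62

A regular icosahedron: V=12, E=30, F=20.
Attach a regular icosahedron (V=12, E=30, F=20) along a 3-gon: merge 3 vertices and 3 edges, delete both glued faces → V=21, E=57, F=38.
Attach a 13-gonal bipyramid (V=15, E=39, F=26) along a 3-gon: merge 3 vertices and 3 edges, delete both glued faces → V=33, E=93, F=62.
Check: V − E + F = 33 − 93 + 62 = 2.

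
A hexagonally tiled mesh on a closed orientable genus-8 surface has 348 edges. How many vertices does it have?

χ = 2 − 2·8 = -14, and every face is a hexagon so 6F = 2E.
F = 2E/6 = 116. Then V = -14 + E − F = -14 + 348 − 116 = 218.

218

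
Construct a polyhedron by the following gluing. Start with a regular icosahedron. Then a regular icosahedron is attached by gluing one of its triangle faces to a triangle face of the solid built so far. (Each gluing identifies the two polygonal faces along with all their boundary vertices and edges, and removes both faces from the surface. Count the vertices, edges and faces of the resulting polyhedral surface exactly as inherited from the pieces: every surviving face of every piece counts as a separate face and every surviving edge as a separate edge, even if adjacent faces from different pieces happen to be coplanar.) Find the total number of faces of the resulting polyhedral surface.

38

A regular icosahedron: V=12, E=30, F=20.
Attach a regular icosahedron (V=12, E=30, F=20) along a 3-gon: merge 3 vertices and 3 edges, delete both glued faces → V=21, E=57, F=38.
Check: V − E + F = 21 − 57 + 38 = 2.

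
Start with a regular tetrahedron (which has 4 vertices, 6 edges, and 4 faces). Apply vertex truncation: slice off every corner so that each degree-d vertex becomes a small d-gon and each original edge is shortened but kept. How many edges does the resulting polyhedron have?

Truncation replaces each original edge-end by a new vertex, so V′ = 2E = 12.
Each original edge survives, and each old vertex of degree d contributes d new edges; summing degrees gives Σd = 2E, so E′ = E + 2E = 3E = 18.
Each original face survives and each original vertex becomes one new face: F′ = F + V = 8.

18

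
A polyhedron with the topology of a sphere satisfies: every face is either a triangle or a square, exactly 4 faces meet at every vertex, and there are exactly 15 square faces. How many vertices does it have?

21

Let x be the number of triangles; then F = 15 + x.
Edge–face incidences: 2E = 4·15 + 3·x = 60 + 3x.
Every vertex has degree 4, so 4V = 2E.
Euler: V − E + F = 2 ⇒ (2E)/4 − E + (15 + x) = 2.
Multiply by 8: 2·(2E) − 4·(2E) + 8·(15 + x) = 16, i.e. 120 + 8x − 2·(60 + 3x) = 16.
Collecting terms: 2x = 16, so x = 8.
Then 2E = 60 + 3·8 = 84, so E = 42, V = 2E/4 = 21, F = 15 + 8 = 23.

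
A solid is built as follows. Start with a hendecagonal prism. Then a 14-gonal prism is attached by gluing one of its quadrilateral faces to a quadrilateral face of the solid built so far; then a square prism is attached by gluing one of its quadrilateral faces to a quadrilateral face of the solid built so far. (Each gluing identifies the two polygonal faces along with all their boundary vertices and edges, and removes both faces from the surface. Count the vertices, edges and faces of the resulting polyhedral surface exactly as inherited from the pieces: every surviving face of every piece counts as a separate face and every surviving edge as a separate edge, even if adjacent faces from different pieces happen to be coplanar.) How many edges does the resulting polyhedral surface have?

79

A hendecagonal prism: V=22, E=33, F=13.
Attach a 14-gonal prism (V=28, E=42, F=16) along a 4-gon: merge 4 vertices and 4 edges, delete both glued faces → V=46, E=71, F=27.
Attach a square prism (V=8, E=12, F=6) along a 4-gon: merge 4 vertices and 4 edges, delete both glued faces → V=50, E=79, F=31.
Check: V − E + F = 50 − 79 + 31 = 2.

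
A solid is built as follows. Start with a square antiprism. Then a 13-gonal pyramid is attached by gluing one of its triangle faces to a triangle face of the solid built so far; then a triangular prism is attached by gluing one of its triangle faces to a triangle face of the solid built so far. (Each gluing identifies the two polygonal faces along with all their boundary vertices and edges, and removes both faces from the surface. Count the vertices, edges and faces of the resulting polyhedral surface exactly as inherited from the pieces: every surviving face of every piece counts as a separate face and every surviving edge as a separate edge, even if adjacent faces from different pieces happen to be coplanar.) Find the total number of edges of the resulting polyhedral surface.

A square antiprism: V=8, E=16, F=10.
Attach a 13-gonal pyramid (V=14, E=26, F=14) along a 3-gon: merge 3 vertices and 3 edges, delete both glued faces → V=19, E=39, F=22.
Attach a triangular prism (V=6, E=9, F=5) along a 3-gon: merge 3 vertices and 3 edges, delete both glued faces → V=22, E=45, F=25.
Check: V − E + F = 22 − 45 + 25 = 2.

45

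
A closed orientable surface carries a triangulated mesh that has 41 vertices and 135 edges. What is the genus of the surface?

Every face is a triangle and each edge borders two faces, so 3F = 2·135, giving F = 90.
χ = V − E + F = 41 − 135 + 90 = -4.
For a closed orientable surface χ = 2 − 2g, so g = (2 − (-4))/2 = 3.

3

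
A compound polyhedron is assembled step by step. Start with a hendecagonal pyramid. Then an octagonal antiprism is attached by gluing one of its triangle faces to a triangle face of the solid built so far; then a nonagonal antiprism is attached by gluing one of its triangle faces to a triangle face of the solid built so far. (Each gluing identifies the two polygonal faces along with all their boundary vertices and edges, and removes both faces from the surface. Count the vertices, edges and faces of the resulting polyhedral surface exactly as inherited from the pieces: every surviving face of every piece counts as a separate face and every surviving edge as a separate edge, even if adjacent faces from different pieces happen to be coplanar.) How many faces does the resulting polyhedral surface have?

A hendecagonal pyramid: V=12, E=22, F=12.
Attach an octagonal antiprism (V=16, E=32, F=18) along a 3-gon: merge 3 vertices and 3 edges, delete both glued faces → V=25, E=51, F=28.
Attach a nonagonal antiprism (V=18, E=36, F=20) along a 3-gon: merge 3 vertices and 3 edges, delete both glued faces → V=40, E=84, F=46.
Check: V − E + F = 40 − 84 + 46 = 2.

46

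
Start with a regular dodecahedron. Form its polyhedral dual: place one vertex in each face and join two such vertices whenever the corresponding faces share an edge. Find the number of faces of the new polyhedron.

The base solid has V = 20, E = 30, F = 12.
The dual swaps V and F and preserves E: V′ = F = 12, E′ = E = 30, F′ = V = 20.

20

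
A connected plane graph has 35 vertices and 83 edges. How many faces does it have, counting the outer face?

Euler's formula for a connected plane graph: V − E + F = 2, so F = 2 − 35 + 83 = 50.

50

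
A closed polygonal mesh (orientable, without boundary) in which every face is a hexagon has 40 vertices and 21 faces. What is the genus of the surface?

2

Every face is a hexagon, so 2E = 6·21 = 126, giving E = 63.
χ = V − E + F = 40 − 63 + 21 = -2.
For a closed orientable surface χ = 2 − 2g, so g = (2 − (-2))/2 = 2.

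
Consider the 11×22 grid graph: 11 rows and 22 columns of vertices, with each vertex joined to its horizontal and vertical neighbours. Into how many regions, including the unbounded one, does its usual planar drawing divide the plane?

The grid has V = 11·22 = 242 vertices and E = 11·21 + 22·10 = 451 edges.
F = 2 − V + E = 2 − 242 + 451 = 211.

211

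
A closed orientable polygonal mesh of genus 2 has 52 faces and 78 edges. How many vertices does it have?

For a closed orientable surface of genus 2, χ = 2 − 2·2 = -2.
V = -2 + E − F = -2 + 78 − 52 = 24.

24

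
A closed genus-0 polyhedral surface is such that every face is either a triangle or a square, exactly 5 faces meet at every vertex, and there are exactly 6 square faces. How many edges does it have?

60

Let x be the number of triangles; then F = 6 + x.
Edge–face incidences: 2E = 4·6 + 3·x = 24 + 3x.
Every vertex has degree 5, so 5V = 2E.
Euler: V − E + F = 2 ⇒ (2E)/5 − E + (6 + x) = 2.
Multiply by 10: 2·(2E) − 5·(2E) + 10·(6 + x) = 20, i.e. 60 + 10x − 3·(24 + 3x) = 20.
Collecting terms: x − 12 = 20, so x = 32.
Then 2E = 24 + 3·32 = 120, so E = 60, V = 2E/5 = 24, F = 6 + 32 = 38.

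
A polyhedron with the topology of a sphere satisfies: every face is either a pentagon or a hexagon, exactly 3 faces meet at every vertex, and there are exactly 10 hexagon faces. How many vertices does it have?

Let x be the number of pentagons; then F = 10 + x.
Edge–face incidences: 2E = 6·10 + 5·x = 60 + 5x.
Every vertex has degree 3, so 3V = 2E.
Euler: V − E + F = 2 ⇒ (2E)/3 − E + (10 + x) = 2.
Multiply by 6: 2·(2E) − 3·(2E) + 6·(10 + x) = 12, i.e. 60 + 6x − (60 + 5x) = 12.
Collecting terms: x = 12.
Then 2E = 60 + 5·12 = 120, so E = 60, V = 2E/3 = 40, F = 10 + 12 = 22.

40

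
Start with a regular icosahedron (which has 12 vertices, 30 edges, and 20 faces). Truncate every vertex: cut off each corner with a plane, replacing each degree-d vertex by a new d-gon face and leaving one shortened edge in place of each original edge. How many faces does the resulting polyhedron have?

Truncation replaces each original edge-end by a new vertex, so V′ = 2E = 60.
Each original edge survives, and each old vertex of degree d contributes d new edges; summing degrees gives Σd = 2E, so E′ = E + 2E = 3E = 90.
Each original face survives and each original vertex becomes one new face: F′ = F + V = 32.

32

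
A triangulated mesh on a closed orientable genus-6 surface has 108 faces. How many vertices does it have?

44

χ = 2 − 2·6 = -10, and every face is a triangle so 3F = 2E.
E = 3·108/2 = 162. Then V = -10 + E − F = -10 + 162 − 108 = 44.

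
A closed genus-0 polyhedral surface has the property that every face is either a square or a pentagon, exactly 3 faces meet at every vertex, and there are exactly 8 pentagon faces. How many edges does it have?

Let x be the number of squares; then F = 8 + x.
Edge–face incidences: 2E = 5·8 + 4·x = 40 + 4x.
Every vertex has degree 3, so 3V = 2E.
Euler: V − E + F = 2 ⇒ (2E)/3 − E + (8 + x) = 2.
Multiply by 6: 2·(2E) − 3·(2E) + 6·(8 + x) = 12, i.e. 48 + 6x − (40 + 4x) = 12.
Collecting terms: 2x + 8 = 12, so 2x = 4, so x = 2.
Then 2E = 40 + 4·2 = 48, so E = 24, V = 2E/3 = 16, F = 8 + 2 = 10.

24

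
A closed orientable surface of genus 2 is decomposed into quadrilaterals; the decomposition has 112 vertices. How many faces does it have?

114

χ = 2 − 2·2 = -2, and every face is a square so 4F = 2E.
V − E + F = -2 with E = 4F/2 gives 112 − (4/2 − 1)·F = -2, so F = 114 and E = 228.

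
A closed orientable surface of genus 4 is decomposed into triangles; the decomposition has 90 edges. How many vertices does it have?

24

χ = 2 − 2·4 = -6, and every face is a triangle so 3F = 2E.
F = 2E/3 = 60. Then V = -6 + E − F = -6 + 90 − 60 = 24.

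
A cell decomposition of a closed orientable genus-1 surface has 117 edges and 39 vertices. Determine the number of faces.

For a closed orientable surface of genus 1, χ = 2 − 2·1 = 0.
F = 0 − V + E = 0 − 39 + 117 = 78.

78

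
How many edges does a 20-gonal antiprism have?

An antiprism on an n-gon has two n-gon caps and 2n triangles: V = 2·20 = 40, E = 4·20 = 80, F = 2·20 + 2 = 42.

80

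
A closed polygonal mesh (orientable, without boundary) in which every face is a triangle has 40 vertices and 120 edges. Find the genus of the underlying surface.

Every face is a triangle and each edge borders two faces, so 3F = 2·120, giving F = 80.
χ = V − E + F = 40 − 120 + 80 = 0.
For a closed orientable surface χ = 2 − 2g, so g = (2 − (0))/2 = 1.

1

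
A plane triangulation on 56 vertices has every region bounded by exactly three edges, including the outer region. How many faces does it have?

In a plane triangulation 3F = 2E and V − E + F = 2, so F = 2V − 4 = 2·56 − 4 = 108.

108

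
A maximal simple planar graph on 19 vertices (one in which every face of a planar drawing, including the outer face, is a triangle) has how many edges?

51

In a plane triangulation 3F = 2E and V − E + F = 2, so E = 3V − 6 = 3·19 − 6 = 51.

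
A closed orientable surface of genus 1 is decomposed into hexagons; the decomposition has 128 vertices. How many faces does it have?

χ = 2 − 2·1 = 0, and every face is a hexagon so 6F = 2E.
V − E + F = 0 with E = 6F/2 gives 128 − (6/2 − 1)·F = 0, so F = 64 and E = 192.

64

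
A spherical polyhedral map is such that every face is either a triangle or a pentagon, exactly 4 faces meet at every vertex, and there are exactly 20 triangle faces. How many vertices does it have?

Let x be the number of pentagons; then F = 20 + x.
Edge–face incidences: 2E = 3·20 + 5·x = 60 + 5x.
Every vertex has degree 4, so 4V = 2E.
Euler: V − E + F = 2 ⇒ (2E)/4 − E + (20 + x) = 2.
Multiply by 8: 2·(2E) − 4·(2E) + 8·(20 + x) = 16, i.e. 160 + 8x − 2·(60 + 5x) = 16.
Collecting terms: −2x + 40 = 16, so −2x = −24, so x = 12.
Then 2E = 60 + 5·12 = 120, so E = 60, V = 2E/4 = 30, F = 20 + 12 = 32.

30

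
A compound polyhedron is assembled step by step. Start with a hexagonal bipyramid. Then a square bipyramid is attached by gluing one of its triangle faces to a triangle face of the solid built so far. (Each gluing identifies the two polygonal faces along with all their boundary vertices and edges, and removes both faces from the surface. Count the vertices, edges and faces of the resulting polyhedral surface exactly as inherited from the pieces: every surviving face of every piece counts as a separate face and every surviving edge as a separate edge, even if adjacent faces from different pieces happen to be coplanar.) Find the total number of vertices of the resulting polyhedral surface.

A hexagonal bipyramid: V=8, E=18, F=12.
Attach a square bipyramid (V=6, E=12, F=8) along a 3-gon: merge 3 vertices and 3 edges, delete both glued faces → V=11, E=27, F=18.
Check: V − E + F = 11 − 27 + 18 = 2.

11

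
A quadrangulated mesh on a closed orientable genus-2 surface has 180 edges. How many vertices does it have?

88

χ = 2 − 2·2 = -2, and every face is a square so 4F = 2E.
F = 2E/4 = 90. Then V = -2 + E − F = -2 + 180 − 90 = 88.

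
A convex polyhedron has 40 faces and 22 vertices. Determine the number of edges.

60

Here V − E + F = 2.
E = V + F − (2) = 22 + 40 − (2) = 60.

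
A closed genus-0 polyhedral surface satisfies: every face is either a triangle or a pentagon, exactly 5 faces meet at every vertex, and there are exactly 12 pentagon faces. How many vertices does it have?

Let x be the number of triangles; then F = 12 + x.
Edge–face incidences: 2E = 5·12 + 3·x = 60 + 3x.
Every vertex has degree 5, so 5V = 2E.
Euler: V − E + F = 2 ⇒ (2E)/5 − E + (12 + x) = 2.
Multiply by 10: 2·(2E) − 5·(2E) + 10·(12 + x) = 20, i.e. 120 + 10x − 3·(60 + 3x) = 20.
Collecting terms: x − 60 = 20, so x = 80.
Then 2E = 60 + 3·80 = 300, so E = 150, V = 2E/5 = 60, F = 12 + 80 = 92.

60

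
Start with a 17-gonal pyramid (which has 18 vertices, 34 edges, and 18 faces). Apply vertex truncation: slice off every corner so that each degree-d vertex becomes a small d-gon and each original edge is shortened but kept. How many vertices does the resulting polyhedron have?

68

Truncation replaces each original edge-end by a new vertex, so V′ = 2E = 68.
Each original edge survives, and each old vertex of degree d contributes d new edges; summing degrees gives Σd = 2E, so E′ = E + 2E = 3E = 102.
Each original face survives and each original vertex becomes one new face: F′ = F + V = 36.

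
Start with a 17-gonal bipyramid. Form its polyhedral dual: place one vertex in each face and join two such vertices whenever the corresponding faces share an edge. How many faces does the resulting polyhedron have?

The base solid has V = 19, E = 51, F = 34.
The dual swaps V and F and preserves E: V′ = F = 34, E′ = E = 51, F′ = V = 19.

19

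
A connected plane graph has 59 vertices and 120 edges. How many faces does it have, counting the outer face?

63

Euler's formula for a connected plane graph: V − E + F = 2, so F = 2 − 59 + 120 = 63.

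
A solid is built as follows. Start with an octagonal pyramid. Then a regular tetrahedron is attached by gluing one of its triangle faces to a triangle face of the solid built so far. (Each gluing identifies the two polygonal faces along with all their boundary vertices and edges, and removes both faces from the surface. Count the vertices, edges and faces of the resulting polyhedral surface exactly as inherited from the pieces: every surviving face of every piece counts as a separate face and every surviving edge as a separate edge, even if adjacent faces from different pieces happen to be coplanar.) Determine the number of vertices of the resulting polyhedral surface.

10

An octagonal pyramid: V=9, E=16, F=9.
Attach a regular tetrahedron (V=4, E=6, F=4) along a 3-gon: merge 3 vertices and 3 edges, delete both glued faces → V=10, E=19, F=11.
Check: V − E + F = 10 − 19 + 11 = 2.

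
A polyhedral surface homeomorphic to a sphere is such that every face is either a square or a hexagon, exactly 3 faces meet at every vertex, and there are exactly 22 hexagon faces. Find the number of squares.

6

Let x be the number of squares; then F = 22 + x.
Edge–face incidences: 2E = 6·22 + 4·x = 132 + 4x.
Every vertex has degree 3, so 3V = 2E.
Euler: V − E + F = 2 ⇒ (2E)/3 − E + (22 + x) = 2.
Multiply by 6: 2·(2E) − 3·(2E) + 6·(22 + x) = 12, i.e. 132 + 6x − (132 + 4x) = 12.
Collecting terms: 2x = 12, so x = 6.
Then 2E = 132 + 4·6 = 156, so E = 78, V = 2E/3 = 52, F = 22 + 6 = 28.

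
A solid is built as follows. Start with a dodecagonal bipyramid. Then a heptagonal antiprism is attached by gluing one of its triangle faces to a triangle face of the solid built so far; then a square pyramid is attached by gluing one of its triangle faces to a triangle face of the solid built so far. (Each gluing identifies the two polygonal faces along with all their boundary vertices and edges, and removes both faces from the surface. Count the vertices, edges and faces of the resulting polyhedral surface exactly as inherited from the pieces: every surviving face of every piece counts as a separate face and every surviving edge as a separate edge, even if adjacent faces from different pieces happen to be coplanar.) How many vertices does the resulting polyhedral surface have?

27

A dodecagonal bipyramid: V=14, E=36, F=24.
Attach a heptagonal antiprism (V=14, E=28, F=16) along a 3-gon: merge 3 vertices and 3 edges, delete both glued faces → V=25, E=61, F=38.
Attach a square pyramid (V=5, E=8, F=5) along a 3-gon: merge 3 vertices and 3 edges, delete both glued faces → V=27, E=66, F=41.
Check: V − E + F = 27 − 66 + 41 = 2.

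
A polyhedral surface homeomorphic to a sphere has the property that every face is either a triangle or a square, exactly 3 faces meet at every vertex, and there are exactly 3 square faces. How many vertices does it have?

Let x be the number of triangles; then F = 3 + x.
Edge–face incidences: 2E = 4·3 + 3·x = 12 + 3x.
Every vertex has degree 3, so 3V = 2E.
Euler: V − E + F = 2 ⇒ (2E)/3 − E + (3 + x) = 2.
Multiply by 6: 2·(2E) − 3·(2E) + 6·(3 + x) = 12, i.e. 18 + 6x − (12 + 3x) = 12.
Collecting terms: 3x + 6 = 12, so 3x = 6, so x = 2.
Then 2E = 12 + 3·2 = 18, so E = 9, V = 2E/3 = 6, F = 3 + 2 = 5.

6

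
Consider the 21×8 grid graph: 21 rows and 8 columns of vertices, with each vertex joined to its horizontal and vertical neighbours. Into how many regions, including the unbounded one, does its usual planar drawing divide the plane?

141

The grid has V = 21·8 = 168 vertices and E = 21·7 + 8·20 = 307 edges.
F = 2 − V + E = 2 − 168 + 307 = 141.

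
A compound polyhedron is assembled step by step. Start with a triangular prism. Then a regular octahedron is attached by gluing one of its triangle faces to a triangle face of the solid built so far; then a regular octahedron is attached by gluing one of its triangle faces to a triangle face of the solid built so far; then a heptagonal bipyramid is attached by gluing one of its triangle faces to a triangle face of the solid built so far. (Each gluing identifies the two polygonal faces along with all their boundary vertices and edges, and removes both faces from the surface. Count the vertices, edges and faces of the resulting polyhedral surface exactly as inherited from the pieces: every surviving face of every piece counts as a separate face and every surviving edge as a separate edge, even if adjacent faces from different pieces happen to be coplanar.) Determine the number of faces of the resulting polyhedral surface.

29

A triangular prism: V=6, E=9, F=5.
Attach a regular octahedron (V=6, E=12, F=8) along a 3-gon: merge 3 vertices and 3 edges, delete both glued faces → V=9, E=18, F=11.
Attach a regular octahedron (V=6, E=12, F=8) along a 3-gon: merge 3 vertices and 3 edges, delete both glued faces → V=12, E=27, F=17.
Attach a heptagonal bipyramid (V=9, E=21, F=14) along a 3-gon: merge 3 vertices and 3 edges, delete both glued faces → V=18, E=45, F=29.
Check: V − E + F = 18 − 45 + 29 = 2.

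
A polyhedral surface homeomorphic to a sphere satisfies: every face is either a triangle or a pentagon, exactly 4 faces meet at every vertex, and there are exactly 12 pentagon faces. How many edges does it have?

Let x be the number of triangles; then F = 12 + x.
Edge–face incidences: 2E = 5·12 + 3·x = 60 + 3x.
Every vertex has degree 4, so 4V = 2E.
Euler: V − E + F = 2 ⇒ (2E)/4 − E + (12 + x) = 2.
Multiply by 8: 2·(2E) − 4·(2E) + 8·(12 + x) = 16, i.e. 96 + 8x − 2·(60 + 3x) = 16.
Collecting terms: 2x − 24 = 16, so 2x = 40, so x = 20.
Then 2E = 60 + 3·20 = 120, so E = 60, V = 2E/4 = 30, F = 12 + 20 = 32.

60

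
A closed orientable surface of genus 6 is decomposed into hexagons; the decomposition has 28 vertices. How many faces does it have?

χ = 2 − 2·6 = -10, and every face is a hexagon so 6F = 2E.
V − E + F = -10 with E = 6F/2 gives 28 − (6/2 − 1)·F = -10, so F = 19 and E = 57.

19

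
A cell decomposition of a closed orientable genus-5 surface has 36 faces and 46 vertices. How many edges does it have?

For a closed orientable surface of genus 5, χ = 2 − 2·5 = -8.
E = V + F − (-8) = 46 + 36 − (-8) = 90.

90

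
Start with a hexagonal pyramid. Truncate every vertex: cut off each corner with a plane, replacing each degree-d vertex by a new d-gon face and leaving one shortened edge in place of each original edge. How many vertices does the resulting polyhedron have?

24

The base solid has V = 7, E = 12, F = 7.
Truncation replaces each original edge-end by a new vertex, so V′ = 2E = 24.
Each original edge survives, and each old vertex of degree d contributes d new edges; summing degrees gives Σd = 2E, so E′ = E + 2E = 3E = 36.
Each original face survives and each original vertex becomes one new face: F′ = F + V = 14.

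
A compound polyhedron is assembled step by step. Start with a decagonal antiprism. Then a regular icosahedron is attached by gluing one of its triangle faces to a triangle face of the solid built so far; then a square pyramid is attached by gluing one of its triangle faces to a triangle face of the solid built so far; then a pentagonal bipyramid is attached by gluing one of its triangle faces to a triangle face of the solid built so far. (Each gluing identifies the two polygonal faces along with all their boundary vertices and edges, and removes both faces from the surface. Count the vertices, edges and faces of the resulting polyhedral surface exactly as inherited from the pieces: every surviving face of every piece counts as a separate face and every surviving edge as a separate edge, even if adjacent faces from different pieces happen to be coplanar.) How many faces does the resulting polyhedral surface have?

A decagonal antiprism: V=20, E=40, F=22.
Attach a regular icosahedron (V=12, E=30, F=20) along a 3-gon: merge 3 vertices and 3 edges, delete both glued faces → V=29, E=67, F=40.
Attach a square pyramid (V=5, E=8, F=5) along a 3-gon: merge 3 vertices and 3 edges, delete both glued faces → V=31, E=72, F=43.
Attach a pentagonal bipyramid (V=7, E=15, F=10) along a 3-gon: merge 3 vertices and 3 edges, delete both glued faces → V=35, E=84, F=51.
Check: V − E + F = 35 − 84 + 51 = 2.

51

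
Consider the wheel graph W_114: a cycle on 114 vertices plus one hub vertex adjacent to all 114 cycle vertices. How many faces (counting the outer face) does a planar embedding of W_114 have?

115

W_114 has V = 114 + 1 = 115 vertices and E = 2·114 = 228 edges.
By Euler's formula F = 2 − V + E = 2 − 115 + 228 = 115.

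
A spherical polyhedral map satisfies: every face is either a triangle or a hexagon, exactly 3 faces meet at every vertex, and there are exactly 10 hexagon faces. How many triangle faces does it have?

4

Let x be the number of triangles; then F = 10 + x.
Edge–face incidences: 2E = 6·10 + 3·x = 60 + 3x.
Every vertex has degree 3, so 3V = 2E.
Euler: V − E + F = 2 ⇒ (2E)/3 − E + (10 + x) = 2.
Multiply by 6: 2·(2E) − 3·(2E) + 6·(10 + x) = 12, i.e. 60 + 6x − (60 + 3x) = 12.
Collecting terms: 3x = 12, so x = 4.
Then 2E = 60 + 3·4 = 72, so E = 36, V = 2E/3 = 24, F = 10 + 4 = 14.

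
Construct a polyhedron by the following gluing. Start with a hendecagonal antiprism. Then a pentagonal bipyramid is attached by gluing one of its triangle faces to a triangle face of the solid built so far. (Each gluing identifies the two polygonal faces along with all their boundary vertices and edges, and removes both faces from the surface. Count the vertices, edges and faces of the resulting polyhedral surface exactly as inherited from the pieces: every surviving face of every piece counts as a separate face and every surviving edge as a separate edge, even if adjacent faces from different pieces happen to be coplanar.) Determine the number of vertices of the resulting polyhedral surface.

26

A hendecagonal antiprism: V=22, E=44, F=24.
Attach a pentagonal bipyramid (V=7, E=15, F=10) along a 3-gon: merge 3 vertices and 3 edges, delete both glued faces → V=26, E=56, F=32.
Check: V − E + F = 26 − 56 + 32 = 2.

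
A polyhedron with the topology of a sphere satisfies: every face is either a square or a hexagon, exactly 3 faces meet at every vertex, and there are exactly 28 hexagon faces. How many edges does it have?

Let x be the number of squares; then F = 28 + x.
Edge–face incidences: 2E = 6·28 + 4·x = 168 + 4x.
Every vertex has degree 3, so 3V = 2E.
Euler: V − E + F = 2 ⇒ (2E)/3 − E + (28 + x) = 2.
Multiply by 6: 2·(2E) − 3·(2E) + 6·(28 + x) = 12, i.e. 168 + 6x − (168 + 4x) = 12.
Collecting terms: 2x = 12, so x = 6.
Then 2E = 168 + 4·6 = 192, so E = 96, V = 2E/3 = 64, F = 28 + 6 = 34.

96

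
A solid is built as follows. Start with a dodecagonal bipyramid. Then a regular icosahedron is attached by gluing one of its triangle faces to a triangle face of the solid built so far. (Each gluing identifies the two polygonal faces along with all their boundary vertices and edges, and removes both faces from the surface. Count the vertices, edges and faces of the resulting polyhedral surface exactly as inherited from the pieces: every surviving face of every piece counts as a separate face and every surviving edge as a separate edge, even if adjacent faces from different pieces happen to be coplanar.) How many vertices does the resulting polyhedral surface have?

23

A dodecagonal bipyramid: V=14, E=36, F=24.
Attach a regular icosahedron (V=12, E=30, F=20) along a 3-gon: merge 3 vertices and 3 edges, delete both glued faces → V=23, E=63, F=42.
Check: V − E + F = 23 − 63 + 42 = 2.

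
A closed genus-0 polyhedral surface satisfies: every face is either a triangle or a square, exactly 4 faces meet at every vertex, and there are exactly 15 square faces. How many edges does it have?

42

Let x be the number of triangles; then F = 15 + x.
Edge–face incidences: 2E = 4·15 + 3·x = 60 + 3x.
Every vertex has degree 4, so 4V = 2E.
Euler: V − E + F = 2 ⇒ (2E)/4 − E + (15 + x) = 2.
Multiply by 8: 2·(2E) − 4·(2E) + 8·(15 + x) = 16, i.e. 120 + 8x − 2·(60 + 3x) = 16.
Collecting terms: 2x = 16, so x = 8.
Then 2E = 60 + 3·8 = 84, so E = 42, V = 2E/4 = 21, F = 15 + 8 = 23.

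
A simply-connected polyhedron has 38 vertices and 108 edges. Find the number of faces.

Here V − E + F = 2.
F = 2 − V + E = 2 − 38 + 108 = 72.

72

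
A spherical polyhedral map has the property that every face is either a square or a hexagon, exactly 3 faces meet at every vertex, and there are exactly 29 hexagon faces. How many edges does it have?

99

Let x be the number of squares; then F = 29 + x.
Edge–face incidences: 2E = 6·29 + 4·x = 174 + 4x.
Every vertex has degree 3, so 3V = 2E.
Euler: V − E + F = 2 ⇒ (2E)/3 − E + (29 + x) = 2.
Multiply by 6: 2·(2E) − 3·(2E) + 6·(29 + x) = 12, i.e. 174 + 6x − (174 + 4x) = 12.
Collecting terms: 2x = 12, so x = 6.
Then 2E = 174 + 4·6 = 198, so E = 99, V = 2E/3 = 66, F = 29 + 6 = 35.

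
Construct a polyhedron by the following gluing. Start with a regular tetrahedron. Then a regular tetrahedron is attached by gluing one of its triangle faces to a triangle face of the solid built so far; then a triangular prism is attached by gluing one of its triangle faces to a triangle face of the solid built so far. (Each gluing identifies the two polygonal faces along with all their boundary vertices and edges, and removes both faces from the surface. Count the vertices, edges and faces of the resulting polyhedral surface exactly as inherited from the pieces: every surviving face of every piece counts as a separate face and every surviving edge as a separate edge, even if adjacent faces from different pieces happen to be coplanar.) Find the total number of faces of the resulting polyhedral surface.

A regular tetrahedron: V=4, E=6, F=4.
Attach a regular tetrahedron (V=4, E=6, F=4) along a 3-gon: merge 3 vertices and 3 edges, delete both glued faces → V=5, E=9, F=6.
Attach a triangular prism (V=6, E=9, F=5) along a 3-gon: merge 3 vertices and 3 edges, delete both glued faces → V=8, E=15, F=9.
Check: V − E + F = 8 − 15 + 9 = 2.

9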